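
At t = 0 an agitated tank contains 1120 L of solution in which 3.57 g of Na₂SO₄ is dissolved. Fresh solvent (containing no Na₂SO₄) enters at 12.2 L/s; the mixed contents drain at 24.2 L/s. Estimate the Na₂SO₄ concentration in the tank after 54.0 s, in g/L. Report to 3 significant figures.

Let m(t) be the amount of Na₂SO₄. Volume: V(t) = V₀ + (Q_in − Q_out) t = 1120 − 12.000 t; V(54.0) = 472.00 L.
No Na₂SO₄ enters, so dm/dt = −Q_out · (m/V).
dm/m = −Q_out dt/(V₀ − 12.000 t); integrating gives ln(m/m₀) = −(Q_out/(Q_in−Q_out)) ln(V/V₀).
m = m₀ (V₀/V)^(Q_out/(Q_in−Q_out)) = 3.57 × (1120/472.00)^(-2.0167) = 0.62497 g.
C = m/V = 0.62497/472.00 = 0.0013241 g/L.

0.00132 g/L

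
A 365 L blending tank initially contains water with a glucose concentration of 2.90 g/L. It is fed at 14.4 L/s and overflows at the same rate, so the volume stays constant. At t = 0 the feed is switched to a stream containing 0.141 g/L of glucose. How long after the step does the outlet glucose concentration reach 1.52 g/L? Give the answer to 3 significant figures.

Species balance: V dC/dt = Q(C_in − C) ⇒ τ = V/Q = 25.347 s.
C(t) = C_in + (C₀ − C_in) e^(−t/τ). Set C = 1.52 and solve for t:
e^(−t/τ) = (C − C_in)/(C₀ − C_in) = (1.52 − 0.141)/(2.90 − 0.141) = 0.49982
t = −τ ln(…) = 25.347 × 0.69351 = 17.579 s.

17.6 s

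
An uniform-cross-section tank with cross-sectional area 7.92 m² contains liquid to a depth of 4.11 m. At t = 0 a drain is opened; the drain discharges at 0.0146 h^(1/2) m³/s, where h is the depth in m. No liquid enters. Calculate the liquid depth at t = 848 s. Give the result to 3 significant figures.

1.55 m

Accumulation of liquid (constant cross-section A): A dh/dt = −0.0146 √h.
Separate and integrate: 2(√h − √h₀) = −(0.0146/A) t.
√h = √4.11 − 0.0146·848/(2·7.92) = 2.0273 − 0.78162 = 1.2457.
h = 1.2457² = 1.5518 m.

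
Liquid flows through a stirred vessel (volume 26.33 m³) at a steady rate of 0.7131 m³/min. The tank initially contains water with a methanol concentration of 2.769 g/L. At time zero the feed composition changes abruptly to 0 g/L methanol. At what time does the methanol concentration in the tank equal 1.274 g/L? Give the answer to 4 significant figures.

28.66 min

Mass balance on the solute (V constant): V dC/dt = Q(C_in − C), so τ = V/Q = 36.9233 min.
C(t) = C_in + (C₀ − C_in) e^(−t/τ). Set C = 1.274 and solve for t:
e^(−t/τ) = (C − C_in)/(C₀ − C_in) = (1.274 − 0)/(2.769 − 0) = 0.460094
t = −τ ln(…) = 36.9233 × 0.776325 = 28.6645 min.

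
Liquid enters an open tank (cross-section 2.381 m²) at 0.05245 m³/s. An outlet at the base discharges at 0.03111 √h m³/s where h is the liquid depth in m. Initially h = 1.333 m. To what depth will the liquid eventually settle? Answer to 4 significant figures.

Level balance: A dh/dt = 0.05245 − 0.03111 √h. Setting dh/dt = 0:
Q_in = 0.03111 √h_ss ⇒ √h_ss = 0.05245/0.03111 = 1.68595.
h_ss = 1.68595² = 2.84244 m. (Since h₀ = 1.333 m < h_ss, the level will rise toward this value.)

2.842 m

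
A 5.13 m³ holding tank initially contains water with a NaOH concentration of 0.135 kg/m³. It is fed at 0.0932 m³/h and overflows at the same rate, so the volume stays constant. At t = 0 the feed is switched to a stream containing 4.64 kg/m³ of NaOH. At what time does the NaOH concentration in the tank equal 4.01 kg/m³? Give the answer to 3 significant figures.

108 h

Species balance: V dC/dt = Q(C_in − C) ⇒ τ = V/Q = 55.043 h.
C(t) = C_in + (C₀ − C_in) e^(−t/τ). Set C = 4.01 and solve for t:
e^(−t/τ) = (C − C_in)/(C₀ − C_in) = (4.01 − 4.64)/(0.135 − 4.64) = 0.13984
t = −τ ln(…) = 55.043 × 1.9672 = 108.28 h.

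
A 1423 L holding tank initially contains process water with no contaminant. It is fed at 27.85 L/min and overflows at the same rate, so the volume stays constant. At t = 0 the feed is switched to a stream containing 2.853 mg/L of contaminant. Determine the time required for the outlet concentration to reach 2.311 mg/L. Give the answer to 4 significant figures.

84.86 min

Species balance: V dC/dt = Q(C_in − C) ⇒ τ = V/Q = 51.0952 min.
C(t) = C_in + (C₀ − C_in) e^(−t/τ). Set C = 2.311 and solve for t:
e^(−t/τ) = (C − C_in)/(C₀ − C_in) = (2.311 − 2.853)/(0 − 2.853) = 0.189975
t = −τ ln(…) = 51.0952 × 1.66086 = 84.8619 min.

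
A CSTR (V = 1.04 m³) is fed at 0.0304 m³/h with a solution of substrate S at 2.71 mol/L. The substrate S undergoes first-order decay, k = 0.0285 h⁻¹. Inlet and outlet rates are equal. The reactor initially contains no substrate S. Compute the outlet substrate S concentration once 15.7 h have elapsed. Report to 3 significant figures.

0.818 mol/L

Species balance: V dC/dt = Q C_in − Q C − k V C.
dC/dt = (Q/V) C_in − (Q/V + k) C; effective rate a = Q/V + k = 0.029231 + 0.0285 = 0.057731 h⁻¹.
C_ss = Q C_in/(Q + kV) = 1.3722 mol/L; C(t) = C_ss + (C₀ − C_ss) e^(−a t).
C(15.7) = 1.3722 + (-1.3722)·e^(−0.057731·15.7) = 1.3722 + (-1.3722)·0.40399 = 0.81782 mol/L.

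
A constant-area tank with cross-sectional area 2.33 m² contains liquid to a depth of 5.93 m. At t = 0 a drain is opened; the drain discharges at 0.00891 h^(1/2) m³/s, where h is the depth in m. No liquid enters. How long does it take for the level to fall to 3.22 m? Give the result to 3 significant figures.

335 s

A dh/dt = −Q_out = −0.00891 √h.
∫ h^(−1/2) dh = −(0.00891/A) ∫ dt, giving 2√h = 2√h₀ − (0.00891/A) t.
t = 2A(√h₀ − √h)/0.00891 = 2·2.33·(√5.93 − √3.22)/0.00891
  = 4.6600 × (2.4352 − 1.7944) / 0.00891 = 335.10 s.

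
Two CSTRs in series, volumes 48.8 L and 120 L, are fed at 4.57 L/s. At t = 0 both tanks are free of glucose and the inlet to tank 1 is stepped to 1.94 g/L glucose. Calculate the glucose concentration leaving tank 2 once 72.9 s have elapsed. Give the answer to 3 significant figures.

Each tank obeys Vᵢ dCᵢ/dt = Q(Cᵢ₋₁ − Cᵢ), so τᵢ = Vᵢ/Q.
τ₁ = 48.8/4.57 = 10.678 s; τ₂ = 120/4.57 = 26.258 s.
Solving the cascade with C₁(0)=C₂(0)=0 gives C₂(t) = C_in[1 − (τ₁ e^(−t/τ₁) − τ₂ e^(−t/τ₂))/(τ₁ − τ₂)].
At t = 72.9: e^(−t/τ₁) = 0.0010842, e^(−t/τ₂) = 0.062270.
C₂ = 1.94·[1 − (10.678·0.0010842 − 26.258·0.062270)/(-15.580)] = 1.94·0.89579 = 1.7378 g/L.

1.74 g/L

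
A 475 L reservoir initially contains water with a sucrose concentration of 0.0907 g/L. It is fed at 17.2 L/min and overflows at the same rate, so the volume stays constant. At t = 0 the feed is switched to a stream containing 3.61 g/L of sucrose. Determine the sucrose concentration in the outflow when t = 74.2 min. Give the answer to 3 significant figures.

3.37 g/L

Accumulation = in − out for the solute gives V dC/dt = Q(C_in − C).
Rewrite as dC/dt + C/τ = C_in/τ, τ = V/Q = 27.616 min.
This is linear first-order; C(t) = C_in + (C₀ − C_in) e^(−t/τ).
C(74.2) = 3.61 + (0.0907 − 3.61)·e^(−74.2/27.616) = 3.61 + (-3.5193)·0.068097 = 3.3703 g/L.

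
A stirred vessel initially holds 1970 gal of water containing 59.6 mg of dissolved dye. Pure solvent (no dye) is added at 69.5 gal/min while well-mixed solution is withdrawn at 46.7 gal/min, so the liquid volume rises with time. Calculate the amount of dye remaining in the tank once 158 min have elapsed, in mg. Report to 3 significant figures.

Total volume: dV/dt = Q_in − Q_out = 22.800 gal/min, so V(t) = 1970 + 22.800 t and V(158) = 5572.4 gal.
Solute balance: dm/dt = 0 − Q_out C = −Q_out m/V(t).
dm/m = −Q_out dt/(V₀ + 22.800 t); integrating gives ln(m/m₀) = −(Q_out/(Q_in−Q_out)) ln(V/V₀).
m = m₀ (V₀/V)^(Q_out/(Q_in−Q_out)) = 59.6 × (1970/5572.4)^(2.0482) = 7.0845 mg.

7.08 mg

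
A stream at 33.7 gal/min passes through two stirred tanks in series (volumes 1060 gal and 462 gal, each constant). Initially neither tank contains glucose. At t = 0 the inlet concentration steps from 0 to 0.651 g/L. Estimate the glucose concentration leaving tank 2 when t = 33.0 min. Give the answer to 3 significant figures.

Each tank obeys Vᵢ dCᵢ/dt = Q(Cᵢ₋₁ − Cᵢ), so τᵢ = Vᵢ/Q.
τ₁ = 1060/33.7 = 31.454 min; τ₂ = 462/33.7 = 13.709 min.
Tank 1: C₁ = C_in(1 − e^(−t/τ₁)). Tank 2 (τ₁ ≠ τ₂): C₂ = C_in[1 − (τ₁ e^(−t/τ₁) − τ₂ e^(−t/τ₂))/(τ₁ − τ₂)].
At t = 33.0: e^(−t/τ₁) = 0.35023, e^(−t/τ₂) = 0.090072.
C₂ = 0.651·[1 − (31.454·0.35023 − 13.709·0.090072)/(17.745)] = 0.651·0.44877 = 0.29215 g/L.

0.292 g/L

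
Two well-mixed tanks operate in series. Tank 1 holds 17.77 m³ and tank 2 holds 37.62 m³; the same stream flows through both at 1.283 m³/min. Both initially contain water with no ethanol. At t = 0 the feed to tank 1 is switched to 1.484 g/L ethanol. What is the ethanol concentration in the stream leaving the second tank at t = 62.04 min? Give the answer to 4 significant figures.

Each tank obeys Vᵢ dCᵢ/dt = Q(Cᵢ₋₁ − Cᵢ), so τᵢ = Vᵢ/Q.
τ₁ = 17.77/1.283 = 13.8504 min; τ₂ = 37.62/1.283 = 29.3219 min.
Tank 1: C₁ = C_in(1 − e^(−t/τ₁)). Tank 2 (τ₁ ≠ τ₂): C₂ = C_in[1 − (τ₁ e^(−t/τ₁) − τ₂ e^(−t/τ₂))/(τ₁ − τ₂)].
At t = 62.04: e^(−t/τ₁) = 0.0113412, e^(−t/τ₂) = 0.120534.
C₂ = 1.484·[1 − (13.8504·0.0113412 − 29.3219·0.120534)/(-15.4716)] = 1.484·0.781715 = 1.16007 g/L.

1.160 g/L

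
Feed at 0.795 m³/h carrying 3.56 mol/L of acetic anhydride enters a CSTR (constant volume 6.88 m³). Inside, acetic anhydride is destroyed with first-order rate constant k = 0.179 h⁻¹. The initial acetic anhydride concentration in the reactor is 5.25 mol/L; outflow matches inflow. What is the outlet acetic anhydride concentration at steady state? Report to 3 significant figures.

Species balance: V dC/dt = Q C_in − Q C − k V C.
Steady state (dC/dt = 0): C_ss = Q C_in/(Q + kV) = C_in/(1 + kV/Q).
C_ss = 0.795·3.56/(0.795 + 0.179·6.88) = 2.8302/2.0265 = 1.3966 mol/L.

1.40 mol/L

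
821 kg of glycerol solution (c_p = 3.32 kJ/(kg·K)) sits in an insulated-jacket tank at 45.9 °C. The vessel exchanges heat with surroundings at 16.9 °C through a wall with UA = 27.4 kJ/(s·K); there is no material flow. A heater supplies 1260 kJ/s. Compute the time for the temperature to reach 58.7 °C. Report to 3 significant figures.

Lumped-capacitance energy balance: M c_p dT/dt = UA(T_amb − T) + Q̇.
τ = M c_p/UA = 99.479 s; T_ss = T_amb + Q̇/UA = 16.9 + 1260/27.4 = 62.885 °C.
T(t) = T_ss + (T₀ − T_ss)e^(−t/τ); set T = 58.7:
t = −τ ln[(T − T_ss)/(T₀ − T_ss)] = −99.479 · ln(0.24641) = 139.35 s.

139 s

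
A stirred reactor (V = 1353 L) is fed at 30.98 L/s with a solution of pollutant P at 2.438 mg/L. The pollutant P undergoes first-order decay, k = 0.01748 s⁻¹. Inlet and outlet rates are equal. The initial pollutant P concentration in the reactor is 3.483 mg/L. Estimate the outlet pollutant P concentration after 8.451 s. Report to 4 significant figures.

V dC/dt = Q(C_in − C) − k V C.
dC/dt = (Q/V) C_in − (Q/V + k) C; effective rate a = Q/V + k = 0.0228973 + 0.01748 = 0.0403773 s⁻¹.
C_ss = Q C_in/(Q + kV) = 1.38255 mg/L; C(t) = C_ss + (C₀ − C_ss) e^(−a t).
C(8.451) = 1.38255 + (2.10045)·e^(−0.0403773·8.451) = 1.38255 + (2.10045)·0.710897 = 2.87575 mg/L.

2.876 mg/L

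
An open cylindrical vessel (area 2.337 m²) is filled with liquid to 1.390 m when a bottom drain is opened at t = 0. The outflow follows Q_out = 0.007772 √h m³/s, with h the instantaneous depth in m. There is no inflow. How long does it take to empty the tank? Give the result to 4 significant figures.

709.0 s

A dh/dt = −Q_out = −0.007772 √h.
This is separable: 2 d(√h)/dt = −0.007772/A, so √h = √h₀ − (0.007772/(2A)) t.
Tank is empty when √h = 0: t_empty = 2A√h₀/0.007772.
t_empty = 2·2.337·√1.390/0.007772 = 4.67400·1.17898/0.007772 = 709.028 s.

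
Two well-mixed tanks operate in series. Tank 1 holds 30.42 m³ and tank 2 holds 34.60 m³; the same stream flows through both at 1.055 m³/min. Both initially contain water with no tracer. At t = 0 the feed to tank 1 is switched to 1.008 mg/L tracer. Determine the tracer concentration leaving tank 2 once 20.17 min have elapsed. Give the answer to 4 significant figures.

0.1417 mg/L

Time constants: τᵢ = Vᵢ/Q for each well-mixed tank.
τ₁ = 30.42/1.055 = 28.8341 min; τ₂ = 34.60/1.055 = 32.7962 min.
Solving the cascade with C₁(0)=C₂(0)=0 gives C₂(t) = C_in[1 − (τ₁ e^(−t/τ₁) − τ₂ e^(−t/τ₂))/(τ₁ − τ₂)].
At t = 20.17: e^(−t/τ₁) = 0.496825, e^(−t/τ₂) = 0.540635.
C₂ = 1.008·[1 − (28.8341·0.496825 − 32.7962·0.540635)/(-3.96209)] = 1.008·0.140530 = 0.141654 mg/L.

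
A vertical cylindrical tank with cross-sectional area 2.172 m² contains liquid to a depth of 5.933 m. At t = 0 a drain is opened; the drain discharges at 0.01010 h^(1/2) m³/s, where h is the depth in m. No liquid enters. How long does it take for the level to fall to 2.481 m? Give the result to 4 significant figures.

With no inflow, A dh/dt = −0.01010 √h.
This is separable: 2 d(√h)/dt = −0.01010/A, so √h = √h₀ − (0.01010/(2A)) t.
t = 2A(√h₀ − √h)/0.01010 = 2·2.172·(√5.933 − √2.481)/0.01010
  = 4.34400 × (2.43578 − 1.57512) / 0.01010 = 370.167 s.

370.2 s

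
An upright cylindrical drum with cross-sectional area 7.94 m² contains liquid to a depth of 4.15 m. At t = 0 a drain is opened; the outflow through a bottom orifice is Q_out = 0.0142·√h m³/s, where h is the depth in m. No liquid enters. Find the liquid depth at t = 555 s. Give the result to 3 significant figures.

2.37 m

With no inflow, A dh/dt = −0.0142 √h.
∫ h^(−1/2) dh = −(0.0142/A) ∫ dt, giving 2√h = 2√h₀ − (0.0142/A) t.
√h = √4.15 − 0.0142·555/(2·7.94) = 2.0372 − 0.49628 = 1.5409.
h = 1.5409² = 2.3743 m.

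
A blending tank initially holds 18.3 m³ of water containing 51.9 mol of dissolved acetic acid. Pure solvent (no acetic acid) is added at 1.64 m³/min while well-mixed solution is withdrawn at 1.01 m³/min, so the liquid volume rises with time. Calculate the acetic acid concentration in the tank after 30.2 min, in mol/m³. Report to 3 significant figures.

Let m(t) be the amount of acetic acid. Volume: V(t) = V₀ + (Q_in − Q_out) t = 18.3 + 0.63000 t; V(30.2) = 37.326 m³.
No acetic acid enters, so dm/dt = −Q_out · (m/V).
Separate: dm/m = −Q_out dt/V(t) ⇒ ln(m/m₀) = −(Q_out/(Q_in−Q_out)) ln(V/V₀).
m = m₀ (V₀/V)^(Q_out/(Q_in−Q_out)) = 51.9 × (18.3/37.326)^(1.6032) = 16.553 mol.
C = m/V = 16.553/37.326 = 0.44348 mol/m³.

0.443 mol/m³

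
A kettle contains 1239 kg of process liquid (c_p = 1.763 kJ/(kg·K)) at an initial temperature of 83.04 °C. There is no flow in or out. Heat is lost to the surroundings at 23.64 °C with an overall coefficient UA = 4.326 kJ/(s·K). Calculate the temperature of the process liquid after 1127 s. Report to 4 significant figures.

Lumped-capacitance energy balance: M c_p dT/dt = UA(T_amb − T).
dT/dt = (T_ss − T)/τ with T_ss = T_amb = 23.6400 °C, τ = M c_p/UA = 1239·1.763/4.326 = 504.937 s.
Solution: T(t) = T_ss + (T₀ − T_ss) e^(−t/τ).
T(1127) = 23.6400 + (59.4000)·0.107318 = 30.0147 °C.

30.01 °C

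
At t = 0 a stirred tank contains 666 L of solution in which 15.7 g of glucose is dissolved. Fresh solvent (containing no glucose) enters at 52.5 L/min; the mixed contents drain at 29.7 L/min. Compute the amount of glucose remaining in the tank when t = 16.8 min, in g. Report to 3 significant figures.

Let m(t) be the amount of glucose. Volume: V(t) = V₀ + (Q_in − Q_out) t = 666 + 22.800 t; V(16.8) = 1049.0 L.
No glucose enters, so dm/dt = −Q_out · (m/V).
dm/m = −Q_out dt/(V₀ + 22.800 t); integrating gives ln(m/m₀) = −(Q_out/(Q_in−Q_out)) ln(V/V₀).
m = m₀ (V₀/V)^(Q_out/(Q_in−Q_out)) = 15.7 × (666/1049.0)^(1.3026) = 8.6869 g.

8.69 g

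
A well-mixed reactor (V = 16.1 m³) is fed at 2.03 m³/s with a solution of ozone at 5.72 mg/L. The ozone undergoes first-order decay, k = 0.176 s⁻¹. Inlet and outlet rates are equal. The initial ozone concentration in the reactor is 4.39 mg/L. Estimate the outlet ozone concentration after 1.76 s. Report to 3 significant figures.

3.56 mg/L

V dC/dt = Q(C_in − C) − k V C.
dC/dt = (Q/V) C_in − (Q/V + k) C; effective rate a = Q/V + k = 0.12609 + 0.176 = 0.30209 s⁻¹.
C_ss = Q C_in/(Q + kV) = 2.3874 mg/L; C(t) = C_ss + (C₀ − C_ss) e^(−a t).
C(1.76) = 2.3874 + (2.0026)·e^(−0.30209·1.76) = 2.3874 + (2.0026)·0.58762 = 3.5642 mg/L.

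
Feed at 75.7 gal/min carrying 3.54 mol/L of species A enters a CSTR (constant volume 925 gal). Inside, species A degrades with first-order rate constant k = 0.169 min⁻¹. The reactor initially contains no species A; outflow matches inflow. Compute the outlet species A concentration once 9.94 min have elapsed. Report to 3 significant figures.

1.06 mol/L

Accumulation = in − out − consumed: V dC/dt = Q C_in − Q C − k V C.
This is linear with rate a = Q/V + k = 0.25084 min⁻¹.
C_ss = Q C_in/(Q + kV) = 1.1550 mol/L; C(t) = C_ss + (C₀ − C_ss) e^(−a t).
C(9.94) = 1.1550 + (-1.1550)·e^(−0.25084·9.94) = 1.1550 + (-1.1550)·0.082634 = 1.0595 mol/L.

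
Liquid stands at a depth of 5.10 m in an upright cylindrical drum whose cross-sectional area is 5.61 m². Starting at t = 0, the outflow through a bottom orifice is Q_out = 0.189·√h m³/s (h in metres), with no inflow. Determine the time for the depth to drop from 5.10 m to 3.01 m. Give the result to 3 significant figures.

Mass balance (ρ constant): A dh/dt = −0.189 √h.
∫ h^(−1/2) dh = −(0.189/A) ∫ dt, giving 2√h = 2√h₀ − (0.189/A) t.
t = 2A(√h₀ − √h)/0.189 = 2·5.61·(√5.10 − √3.01)/0.189
  = 11.220 × (2.2583 − 1.7349) / 0.189 = 31.071 s.

31.1 s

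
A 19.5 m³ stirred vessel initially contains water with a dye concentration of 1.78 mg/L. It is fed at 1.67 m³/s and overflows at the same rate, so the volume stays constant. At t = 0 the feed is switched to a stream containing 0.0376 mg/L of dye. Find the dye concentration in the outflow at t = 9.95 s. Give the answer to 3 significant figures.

Species balance on the tank: V dC/dt = Q(C_in − C).
Time constant τ = V/Q = 19.5/1.67 = 11.677 s.
This is linear first-order; C(t) = C_in + (C₀ − C_in) e^(−t/τ).
C(9.95) = 0.0376 + (1.78 − 0.0376)·e^(−9.95/11.677) = 0.0376 + (1.7424)·0.42651 = 0.78074 mg/L.

0.781 mg/L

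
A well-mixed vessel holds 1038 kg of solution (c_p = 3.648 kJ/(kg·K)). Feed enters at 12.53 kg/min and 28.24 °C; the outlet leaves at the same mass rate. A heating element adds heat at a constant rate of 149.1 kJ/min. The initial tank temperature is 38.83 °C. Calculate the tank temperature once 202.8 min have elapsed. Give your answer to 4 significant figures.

32.14 °C

M c_p dT/dt = ṁ c_p (T_in − T) + Q̇.
τ = M/ṁ = 82.8412 min; T_ss = T_in + Q̇/(ṁ c_p) = 28.24 + 149.1/(12.53·3.648) = 31.5019 °C.
Solution: T(t) = T_ss + (T₀ − T_ss) e^(−t/τ).
T(202.8) = 31.5019 + (7.32809)·e^(−202.8/82.8412) = 31.5019 + (7.32809)·0.0864613 = 32.1355 °C.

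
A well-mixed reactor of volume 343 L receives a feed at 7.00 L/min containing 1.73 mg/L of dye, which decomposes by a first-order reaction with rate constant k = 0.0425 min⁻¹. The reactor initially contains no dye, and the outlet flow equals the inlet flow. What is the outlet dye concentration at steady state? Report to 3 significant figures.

Species balance: V dC/dt = Q C_in − Q C − k V C.
Steady state (dC/dt = 0): C_ss = Q C_in/(Q + kV) = C_in/(1 + kV/Q).
C_ss = 7.00·1.73/(7.00 + 0.0425·343) = 12.110/21.578 = 0.56123 mg/L.

0.561 mg/L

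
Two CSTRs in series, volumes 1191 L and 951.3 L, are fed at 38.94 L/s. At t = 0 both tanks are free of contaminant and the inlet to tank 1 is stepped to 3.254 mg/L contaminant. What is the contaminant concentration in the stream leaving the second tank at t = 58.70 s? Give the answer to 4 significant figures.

2.050 mg/L

Each tank obeys Vᵢ dCᵢ/dt = Q(Cᵢ₋₁ − Cᵢ), so τᵢ = Vᵢ/Q.
τ₁ = 1191/38.94 = 30.5855 s; τ₂ = 951.3/38.94 = 24.4299 s.
Solving the cascade with C₁(0)=C₂(0)=0 gives C₂(t) = C_in[1 − (τ₁ e^(−t/τ₁) − τ₂ e^(−t/τ₂))/(τ₁ − τ₂)].
At t = 58.70: e^(−t/τ₁) = 0.146723, e^(−t/τ₂) = 0.0904648.
C₂ = 3.254·[1 − (30.5855·0.146723 − 24.4299·0.0904648)/(6.15562)] = 3.254·0.630005 = 2.05004 mg/L.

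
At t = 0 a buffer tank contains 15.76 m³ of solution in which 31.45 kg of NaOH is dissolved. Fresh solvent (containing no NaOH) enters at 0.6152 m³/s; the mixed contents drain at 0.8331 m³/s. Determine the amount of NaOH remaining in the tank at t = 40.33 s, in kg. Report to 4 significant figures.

1.391 kg

Let m(t) be the amount of NaOH. Volume: V(t) = V₀ + (Q_in − Q_out) t = 15.76 − 0.217900 t; V(40.33) = 6.97209 m³.
No NaOH enters, so dm/dt = −Q_out · (m/V).
dm/m = −Q_out dt/(V₀ − 0.217900 t); integrating gives ln(m/m₀) = −(Q_out/(Q_in−Q_out)) ln(V/V₀).
m = m₀ (V₀/V)^(Q_out/(Q_in−Q_out)) = 31.45 × (15.76/6.97209)^(-3.82331) = 1.39133 kg.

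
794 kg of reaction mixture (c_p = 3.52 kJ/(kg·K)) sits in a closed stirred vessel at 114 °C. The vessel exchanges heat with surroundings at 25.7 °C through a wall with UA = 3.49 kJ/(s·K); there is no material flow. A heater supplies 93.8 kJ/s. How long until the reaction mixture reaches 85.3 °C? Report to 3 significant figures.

504 s

M c_p dT/dt = −UA(T − T_amb) + Q̇.
τ = M c_p/UA = 800.83 s; T_ss = T_amb + Q̇/UA = 25.7 + 93.8/3.49 = 52.577 °C.
T(t) = T_ss + (T₀ − T_ss)e^(−t/τ); set T = 85.3:
t = −τ ln[(T − T_ss)/(T₀ − T_ss)] = −800.83 · ln(0.53275) = 504.28 s.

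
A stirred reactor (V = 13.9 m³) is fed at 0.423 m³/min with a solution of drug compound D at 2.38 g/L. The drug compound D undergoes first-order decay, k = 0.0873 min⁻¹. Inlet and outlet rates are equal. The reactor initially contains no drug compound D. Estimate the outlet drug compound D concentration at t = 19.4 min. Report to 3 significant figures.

Accumulation = in − out − consumed: V dC/dt = Q C_in − Q C − k V C.
dC/dt = (Q/V) C_in − (Q/V + k) C; effective rate a = Q/V + k = 0.030432 + 0.0873 = 0.11773 min⁻¹.
C_ss = Q C_in/(Q + kV) = 0.61519 g/L; C(t) = C_ss + (C₀ − C_ss) e^(−a t).
C(19.4) = 0.61519 + (-0.61519)·e^(−0.11773·19.4) = 0.61519 + (-0.61519)·0.10188 = 0.55252 g/L.

0.553 g/L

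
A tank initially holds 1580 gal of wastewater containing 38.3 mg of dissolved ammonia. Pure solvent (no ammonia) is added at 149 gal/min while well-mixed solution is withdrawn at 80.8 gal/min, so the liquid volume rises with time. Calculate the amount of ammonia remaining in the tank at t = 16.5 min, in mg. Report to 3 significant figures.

Total volume: dV/dt = Q_in − Q_out = 68.200 gal/min, so V(t) = 1580 + 68.200 t and V(16.5) = 2705.3 gal.
Solute balance: dm/dt = 0 − Q_out C = −Q_out m/V(t).
dm/m = −Q_out dt/(V₀ + 68.200 t); integrating gives ln(m/m₀) = −(Q_out/(Q_in−Q_out)) ln(V/V₀).
m = m₀ (V₀/V)^(Q_out/(Q_in−Q_out)) = 38.3 × (1580/2705.3)^(1.1848) = 20.253 mg.

20.3 mg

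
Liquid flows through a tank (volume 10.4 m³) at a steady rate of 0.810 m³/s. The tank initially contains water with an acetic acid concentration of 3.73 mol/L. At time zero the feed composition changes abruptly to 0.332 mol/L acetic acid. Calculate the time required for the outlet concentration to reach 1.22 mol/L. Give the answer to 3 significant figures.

Species balance: V dC/dt = Q(C_in − C) ⇒ τ = V/Q = 12.840 s.
C(t) = C_in + (C₀ − C_in) e^(−t/τ). Set C = 1.22 and solve for t:
e^(−t/τ) = (C − C_in)/(C₀ − C_in) = (1.22 − 0.332)/(3.73 − 0.332) = 0.26133
t = −τ ln(…) = 12.840 × 1.3420 = 17.230 s.

17.2 s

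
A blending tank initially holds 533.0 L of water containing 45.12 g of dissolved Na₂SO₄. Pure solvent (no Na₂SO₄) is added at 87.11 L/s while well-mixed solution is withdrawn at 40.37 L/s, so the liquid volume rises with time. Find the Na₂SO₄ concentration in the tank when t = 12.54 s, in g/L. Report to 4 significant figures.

0.02124 g/L

Total volume: dV/dt = Q_in − Q_out = 46.7400 L/s, so V(t) = 533.0 + 46.7400 t and V(12.54) = 1119.12 L.
No Na₂SO₄ enters, so dm/dt = −Q_out · (m/V).
Separate: dm/m = −Q_out dt/V(t) ⇒ ln(m/m₀) = −(Q_out/(Q_in−Q_out)) ln(V/V₀).
m = m₀ (V₀/V)^(Q_out/(Q_in−Q_out)) = 45.12 × (533.0/1119.12)^(0.863714) = 23.7752 g.
C = m/V = 23.7752/1119.12 = 0.0212446 g/L.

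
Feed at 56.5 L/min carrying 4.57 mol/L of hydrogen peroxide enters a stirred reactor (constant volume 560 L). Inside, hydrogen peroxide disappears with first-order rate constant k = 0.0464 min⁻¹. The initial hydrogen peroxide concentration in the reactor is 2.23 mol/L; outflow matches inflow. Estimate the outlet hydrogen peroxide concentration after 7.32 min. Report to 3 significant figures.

2.82 mol/L

Accumulation = in − out − consumed: V dC/dt = Q C_in − Q C − k V C.
dC/dt = (Q/V) C_in − (Q/V + k) C; effective rate a = Q/V + k = 0.10089 + 0.0464 = 0.14729 min⁻¹.
C_ss = Q C_in/(Q + kV) = 3.1304 mol/L; C(t) = C_ss + (C₀ − C_ss) e^(−a t).
C(7.32) = 3.1304 + (-0.90036)·e^(−0.14729·7.32) = 3.1304 + (-0.90036)·0.34021 = 2.8240 mol/L.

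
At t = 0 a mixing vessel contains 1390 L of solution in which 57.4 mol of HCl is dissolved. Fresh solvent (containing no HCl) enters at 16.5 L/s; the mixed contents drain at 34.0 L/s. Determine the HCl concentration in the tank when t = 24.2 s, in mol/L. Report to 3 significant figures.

Let m(t) be the amount of HCl. Volume: V(t) = V₀ + (Q_in − Q_out) t = 1390 − 17.500 t; V(24.2) = 966.50 L.
No HCl enters, so dm/dt = −Q_out · (m/V).
Separate: dm/m = −Q_out dt/V(t) ⇒ ln(m/m₀) = −(Q_out/(Q_in−Q_out)) ln(V/V₀).
m = m₀ (V₀/V)^(Q_out/(Q_in−Q_out)) = 57.4 × (1390/966.50)^(-1.9429) = 28.334 mol.
C = m/V = 28.334/966.50 = 0.029316 mol/L.

0.0293 mol/L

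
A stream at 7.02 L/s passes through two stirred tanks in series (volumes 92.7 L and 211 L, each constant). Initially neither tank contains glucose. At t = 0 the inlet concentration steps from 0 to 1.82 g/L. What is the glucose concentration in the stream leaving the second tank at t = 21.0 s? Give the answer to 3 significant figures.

0.497 g/L

Each tank obeys Vᵢ dCᵢ/dt = Q(Cᵢ₋₁ − Cᵢ), so τᵢ = Vᵢ/Q.
τ₁ = 92.7/7.02 = 13.205 s; τ₂ = 211/7.02 = 30.057 s.
Solving the cascade with C₁(0)=C₂(0)=0 gives C₂(t) = C_in[1 − (τ₁ e^(−t/τ₁) − τ₂ e^(−t/τ₂))/(τ₁ − τ₂)].
At t = 21.0: e^(−t/τ₁) = 0.20387, e^(−t/τ₂) = 0.49724.
C₂ = 1.82·[1 − (13.205·0.20387 − 30.057·0.49724)/(-16.852)] = 1.82·0.27286 = 0.49661 g/L.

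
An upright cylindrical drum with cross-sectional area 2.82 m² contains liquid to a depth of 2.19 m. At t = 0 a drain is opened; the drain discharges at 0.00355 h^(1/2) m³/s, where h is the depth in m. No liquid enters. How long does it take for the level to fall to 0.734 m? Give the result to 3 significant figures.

With no inflow, A dh/dt = −0.00355 √h.
∫ h^(−1/2) dh = −(0.00355/A) ∫ dt, giving 2√h = 2√h₀ − (0.00355/A) t.
t = 2A(√h₀ − √h)/0.00355 = 2·2.82·(√2.19 − √0.734)/0.00355
  = 5.6400 × (1.4799 − 0.85674) / 0.00355 = 989.98 s.

990 s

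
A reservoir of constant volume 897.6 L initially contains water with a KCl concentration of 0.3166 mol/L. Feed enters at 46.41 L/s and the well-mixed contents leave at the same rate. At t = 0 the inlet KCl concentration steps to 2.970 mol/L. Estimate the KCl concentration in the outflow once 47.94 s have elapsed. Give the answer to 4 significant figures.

2.748 mol/L

Species balance on the tank: V dC/dt = Q(C_in − C).
Rewrite as dC/dt + C/τ = C_in/τ, τ = V/Q = 19.3407 s.
Solution: C(t) = C_in + (C₀ − C_in) e^(−t/τ).
C(47.94) = 2.970 + (0.3166 − 2.970)·e^(−47.94/19.3407) = 2.970 + (-2.65340)·0.0838508 = 2.74751 mol/L.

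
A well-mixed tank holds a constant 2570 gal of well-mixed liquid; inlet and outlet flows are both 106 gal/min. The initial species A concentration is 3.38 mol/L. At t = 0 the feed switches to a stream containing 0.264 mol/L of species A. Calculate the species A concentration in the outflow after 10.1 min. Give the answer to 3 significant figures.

Unsteady species balance (constant V, well mixed): V dC/dt = Q(C_in − C).
Rewrite as dC/dt + C/τ = C_in/τ, τ = V/Q = 24.245 min.
C approaches C_in exponentially: C(t) = C_in + (C₀ − C_in) e^(−t/τ).
C(10.1) = 0.264 + (3.38 − 0.264)·e^(−10.1/24.245) = 0.264 + (3.1160)·0.65930 = 2.3184 mol/L.

2.32 mol/L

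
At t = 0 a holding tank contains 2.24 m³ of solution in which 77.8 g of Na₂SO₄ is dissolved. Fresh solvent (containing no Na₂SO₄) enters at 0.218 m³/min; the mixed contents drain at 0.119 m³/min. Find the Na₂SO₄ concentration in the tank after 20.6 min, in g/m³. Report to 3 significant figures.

Let m(t) be the amount of Na₂SO₄. Volume: V(t) = V₀ + (Q_in − Q_out) t = 2.24 + 0.099000 t; V(20.6) = 4.2794 m³.
No Na₂SO₄ enters, so dm/dt = −Q_out · (m/V).
Separate: dm/m = −Q_out dt/V(t) ⇒ ln(m/m₀) = −(Q_out/(Q_in−Q_out)) ln(V/V₀).
m = m₀ (V₀/V)^(Q_out/(Q_in−Q_out)) = 77.8 × (2.24/4.2794)^(1.2020) = 35.731 g.
C = m/V = 35.731/4.2794 = 8.3496 g/m³.

8.35 g/m³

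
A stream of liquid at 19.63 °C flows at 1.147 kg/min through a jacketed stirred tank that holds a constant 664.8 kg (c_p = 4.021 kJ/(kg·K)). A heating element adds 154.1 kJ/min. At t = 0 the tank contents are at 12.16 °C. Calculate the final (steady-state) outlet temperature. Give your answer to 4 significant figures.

Heat balance on the well-mixed liquid: M c_p dT/dt = ṁ c_p (T_in − T) + 154.1.
At steady state dT/dt = 0 ⇒ T_ss = T_in + Q̇/(ṁ c_p) = 19.63 + 154.1/(1.147·4.021) = 53.0422 °C.

53.04 °C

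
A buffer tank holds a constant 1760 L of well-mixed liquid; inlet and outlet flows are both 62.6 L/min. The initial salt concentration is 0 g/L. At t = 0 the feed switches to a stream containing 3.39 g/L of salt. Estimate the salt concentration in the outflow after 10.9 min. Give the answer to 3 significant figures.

1.09 g/L

Mass balance on the solute (V constant): V dC/dt = Q(C_in − C).
Rewrite as dC/dt + C/τ = C_in/τ, τ = V/Q = 28.115 min.
Solution: C(t) = C_in + (C₀ − C_in) e^(−t/τ).
C(10.9) = 3.39 + (0 − 3.39)·e^(−10.9/28.115) = 3.39 + (-3.3900)·0.67862 = 1.0895 g/L.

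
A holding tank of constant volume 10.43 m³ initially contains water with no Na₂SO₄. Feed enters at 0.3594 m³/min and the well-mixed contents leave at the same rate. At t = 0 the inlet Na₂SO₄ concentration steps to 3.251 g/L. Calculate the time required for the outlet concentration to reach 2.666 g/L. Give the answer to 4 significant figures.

49.77 min

Species balance: V dC/dt = Q(C_in − C) ⇒ τ = V/Q = 29.0206 min.
C(t) = C_in + (C₀ − C_in) e^(−t/τ). Set C = 2.666 and solve for t:
e^(−t/τ) = (C − C_in)/(C₀ − C_in) = (2.666 − 3.251)/(0 − 3.251) = 0.179945
t = −τ ln(…) = 29.0206 × 1.71511 = 49.7734 min.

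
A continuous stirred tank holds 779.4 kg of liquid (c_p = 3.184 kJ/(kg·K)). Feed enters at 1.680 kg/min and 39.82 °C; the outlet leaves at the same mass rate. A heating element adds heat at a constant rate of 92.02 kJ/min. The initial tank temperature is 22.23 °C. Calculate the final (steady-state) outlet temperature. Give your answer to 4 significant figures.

First-law balance (no shaft work): M c_p dT/dt = ṁ c_p (T_in − T) + 92.02.
At steady state dT/dt = 0 ⇒ T_ss = T_in + Q̇/(ṁ c_p) = 39.82 + 92.02/(1.680·3.184) = 57.0228 °C.

57.02 °C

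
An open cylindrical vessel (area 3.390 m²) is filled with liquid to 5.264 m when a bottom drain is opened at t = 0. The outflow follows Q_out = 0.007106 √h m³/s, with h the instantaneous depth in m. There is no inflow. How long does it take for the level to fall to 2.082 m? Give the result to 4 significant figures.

812.4 s

Accumulation of liquid (constant cross-section A): A dh/dt = −0.007106 √h.
This is separable: 2 d(√h)/dt = −0.007106/A, so √h = √h₀ − (0.007106/(2A)) t.
t = 2A(√h₀ − √h)/0.007106 = 2·3.390·(√5.264 − √2.082)/0.007106
  = 6.78000 × (2.29434 − 1.44291) / 0.007106 = 812.366 s.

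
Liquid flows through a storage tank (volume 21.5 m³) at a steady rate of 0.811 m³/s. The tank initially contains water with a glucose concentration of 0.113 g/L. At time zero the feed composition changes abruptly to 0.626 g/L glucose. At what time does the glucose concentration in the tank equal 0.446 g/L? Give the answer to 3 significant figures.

27.8 s

Species balance: V dC/dt = Q(C_in − C) ⇒ τ = V/Q = 26.510 s.
C(t) = C_in + (C₀ − C_in) e^(−t/τ). Set C = 0.446 and solve for t:
e^(−t/τ) = (C − C_in)/(C₀ − C_in) = (0.446 − 0.626)/(0.113 − 0.626) = 0.35088
t = −τ ln(…) = 26.510 × 1.0473 = 27.765 s.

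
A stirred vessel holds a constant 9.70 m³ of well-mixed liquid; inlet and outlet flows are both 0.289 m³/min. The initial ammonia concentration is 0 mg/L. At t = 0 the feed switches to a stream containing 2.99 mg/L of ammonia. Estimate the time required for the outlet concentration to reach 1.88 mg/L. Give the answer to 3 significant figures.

33.3 min

Species balance on the tank: V dC/dt = Q(C_in − C), so τ = V/Q = 33.564 min.
C(t) = C_in + (C₀ − C_in) e^(−t/τ). Set C = 1.88 and solve for t:
e^(−t/τ) = (C − C_in)/(C₀ − C_in) = (1.88 − 2.99)/(0 − 2.99) = 0.37124
t = −τ ln(…) = 33.564 × 0.99091 = 33.259 min.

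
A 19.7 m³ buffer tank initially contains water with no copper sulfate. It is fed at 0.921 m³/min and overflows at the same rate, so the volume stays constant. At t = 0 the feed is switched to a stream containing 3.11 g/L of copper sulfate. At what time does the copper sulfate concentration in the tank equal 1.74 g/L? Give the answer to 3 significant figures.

17.5 min

Species balance: V dC/dt = Q(C_in − C) ⇒ τ = V/Q = 21.390 min.
C(t) = C_in + (C₀ − C_in) e^(−t/τ). Set C = 1.74 and solve for t:
e^(−t/τ) = (C − C_in)/(C₀ − C_in) = (1.74 − 3.11)/(0 − 3.11) = 0.44051
t = −τ ln(…) = 21.390 × 0.81981 = 17.536 min.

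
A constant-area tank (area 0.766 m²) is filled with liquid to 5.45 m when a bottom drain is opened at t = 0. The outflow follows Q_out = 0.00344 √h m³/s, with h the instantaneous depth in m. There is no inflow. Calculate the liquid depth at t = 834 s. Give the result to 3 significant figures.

With no inflow, A dh/dt = −0.00344 √h.
Separate and integrate: 2(√h − √h₀) = −(0.00344/A) t.
√h = √5.45 − 0.00344·834/(2·0.766) = 2.3345 − 1.8727 = 0.46183.
h = 0.46183² = 0.21329 m.

0.213 m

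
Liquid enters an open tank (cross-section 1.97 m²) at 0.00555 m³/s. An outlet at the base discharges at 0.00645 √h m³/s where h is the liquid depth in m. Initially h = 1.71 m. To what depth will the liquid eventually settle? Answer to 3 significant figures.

A dh/dt = Q_in − 0.00645 √h. Steady state requires inflow = outflow:
Q_in = 0.00645 √h_ss ⇒ √h_ss = 0.00555/0.00645 = 0.86047.
h_ss = 0.86047² = 0.74040 m. (Since h₀ = 1.71 m > h_ss, the level will fall toward this value.)

0.740 m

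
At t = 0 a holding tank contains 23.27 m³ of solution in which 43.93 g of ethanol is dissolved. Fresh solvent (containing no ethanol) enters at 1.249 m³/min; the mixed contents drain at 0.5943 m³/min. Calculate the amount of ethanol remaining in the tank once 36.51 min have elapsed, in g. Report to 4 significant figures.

Total volume: dV/dt = Q_in − Q_out = 0.654700 m³/min, so V(t) = 23.27 + 0.654700 t and V(36.51) = 47.1731 m³.
Solute balance: dm/dt = 0 − Q_out C = −Q_out m/V(t).
dm/m = −Q_out dt/(V₀ + 0.654700 t); integrating gives ln(m/m₀) = −(Q_out/(Q_in−Q_out)) ln(V/V₀).
m = m₀ (V₀/V)^(Q_out/(Q_in−Q_out)) = 43.93 × (23.27/47.1731)^(0.907744) = 23.1300 g.

23.13 g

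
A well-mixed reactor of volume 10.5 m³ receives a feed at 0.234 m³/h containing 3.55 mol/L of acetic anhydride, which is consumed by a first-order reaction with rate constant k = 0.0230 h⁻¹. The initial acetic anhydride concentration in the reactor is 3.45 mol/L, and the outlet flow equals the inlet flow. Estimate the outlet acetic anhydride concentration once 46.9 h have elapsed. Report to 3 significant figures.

Accumulation = in − out − consumed: V dC/dt = Q C_in − Q C − k V C.
This is linear with rate a = Q/V + k = 0.045286 h⁻¹.
C_ss = Q C_in/(Q + kV) = 1.7470 mol/L; C(t) = C_ss + (C₀ − C_ss) e^(−a t).
C(46.9) = 1.7470 + (1.7030)·e^(−0.045286·46.9) = 1.7470 + (1.7030)·0.11956 = 1.9506 mol/L.

1.95 mol/L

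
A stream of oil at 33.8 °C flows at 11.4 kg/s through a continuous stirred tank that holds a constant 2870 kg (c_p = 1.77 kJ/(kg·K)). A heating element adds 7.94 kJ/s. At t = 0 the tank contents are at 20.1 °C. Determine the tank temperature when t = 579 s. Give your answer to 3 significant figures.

M c_p dT/dt = ṁ c_p (T_in − T) + Q̇.
τ = M/ṁ = 251.75 s; T_ss = T_in + Q̇/(ṁ c_p) = 33.8 + 7.94/(11.4·1.77) = 34.193 °C.
Integrating: T(t) = T_ss + (T₀ − T_ss) e^(−t/τ).
T(579) = 34.193 + (-14.093)·e^(−579/251.75) = 34.193 + (-14.093)·0.10027 = 32.780 °C.

32.8 °C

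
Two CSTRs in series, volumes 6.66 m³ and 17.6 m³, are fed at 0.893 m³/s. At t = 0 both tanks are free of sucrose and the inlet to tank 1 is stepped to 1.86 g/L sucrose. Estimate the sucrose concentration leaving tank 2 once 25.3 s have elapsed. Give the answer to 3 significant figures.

1.07 g/L

Species balance on tank i: dCᵢ/dt = (Cᵢ₋₁ − Cᵢ)/τᵢ with τᵢ = Vᵢ/Q.
τ₁ = 6.66/0.893 = 7.4580 s; τ₂ = 17.6/0.893 = 19.709 s.
Tank 1: C₁ = C_in(1 − e^(−t/τ₁)). Tank 2 (τ₁ ≠ τ₂): C₂ = C_in[1 − (τ₁ e^(−t/τ₁) − τ₂ e^(−t/τ₂))/(τ₁ − τ₂)].
At t = 25.3: e^(−t/τ₁) = 0.033630, e^(−t/τ₂) = 0.27701.
C₂ = 1.86·[1 − (7.4580·0.033630 − 19.709·0.27701)/(-12.251)] = 1.86·0.57482 = 1.0692 g/L.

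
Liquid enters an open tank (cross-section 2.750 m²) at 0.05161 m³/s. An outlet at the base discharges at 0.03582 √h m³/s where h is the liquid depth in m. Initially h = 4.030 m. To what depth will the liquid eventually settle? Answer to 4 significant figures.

A dh/dt = Q_in − 0.03582 √h. Steady state requires inflow = outflow:
Q_in = 0.03582 √h_ss ⇒ √h_ss = 0.05161/0.03582 = 1.44082.
h_ss = 1.44082² = 2.07595 m. (Since h₀ = 4.030 m > h_ss, the level will fall toward this value.)

2.076 m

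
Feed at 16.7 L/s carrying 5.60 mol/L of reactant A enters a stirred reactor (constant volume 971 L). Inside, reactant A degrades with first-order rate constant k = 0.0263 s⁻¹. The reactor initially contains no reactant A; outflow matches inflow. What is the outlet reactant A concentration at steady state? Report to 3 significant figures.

V dC/dt = Q(C_in − C) − k V C.
Steady state (dC/dt = 0): C_ss = Q C_in/(Q + kV) = C_in/(1 + kV/Q).
C_ss = 16.7·5.60/(16.7 + 0.0263·971) = 93.520/42.237 = 2.2142 mol/L.

2.21 mol/L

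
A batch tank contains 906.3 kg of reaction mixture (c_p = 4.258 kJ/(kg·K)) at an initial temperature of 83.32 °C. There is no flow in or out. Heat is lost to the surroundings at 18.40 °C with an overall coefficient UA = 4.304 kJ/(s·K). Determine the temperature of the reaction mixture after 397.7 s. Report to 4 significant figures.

60.06 °C

M c_p dT/dt = −UA(T − T_amb).
dT/dt = (T_ss − T)/τ with T_ss = T_amb = 18.4000 °C, τ = M c_p/UA = 906.3·4.258/4.304 = 896.614 s.
Solution: T(t) = T_ss + (T₀ − T_ss) e^(−t/τ).
T(397.7) = 18.4000 + (64.9200)·0.641749 = 60.0624 °C.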